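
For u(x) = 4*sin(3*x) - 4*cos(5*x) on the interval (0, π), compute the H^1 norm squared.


||u||_{H^1(0,π)}^2 = 288*π

u'(x) = 20*sin(5*x) + 12*cos(3*x).
Expand u² and (u')² and integrate term by term on (0, π), using: for integers n ≥ 1, ∫_0^π sin²(nx) dx = ∫_0^π cos²(nx) dx = π/2; for n ≠ n', ∫_0^π sin(nx)sin(n'x) dx = ∫_0^π cos(nx)cos(n'x) dx = 0; and by product-to-sum, ∫_0^π sin(nx)cos(n'x) dx = ½∫_0^π [sin((n+n')x) + sin((n−n')x)] dx, which is 0 when n+n' is even and 2n/(n²−n'²) when n+n' is odd (it need not vanish on (0, π)).
  u² squared terms: (-4)²·∫cos(5x)² dx = 16·π/2 = 8*π;  (4)²·∫sin(3x)² dx = 16·π/2 = 8*π.
  u² cross terms: 2·(-4)·(4)·∫cos(5x)·sin(3x) dx = -32·(0) = 0.
  So ∫_0^π u² dx = 8*π + 8*π + 0 = 16*π.
  (u')² squared terms: (12)²·∫cos(3x)² dx = 144·π/2 = 72*π;  (20)²·∫sin(5x)² dx = 400·π/2 = 200*π.
  (u')² cross terms: 2·(12)·(20)·∫cos(3x)·sin(5x) dx = 480·(0) = 0.
  So ∫_0^π (u')² dx = 72*π + 200*π + 0 = 272*π.
||u||_{H^1}^2 = (16*π) + (272*π) = 288*π.


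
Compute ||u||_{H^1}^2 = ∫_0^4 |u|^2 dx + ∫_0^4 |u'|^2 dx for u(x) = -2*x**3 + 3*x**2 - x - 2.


||u||_{H^1}^2 = 784436/105

The H^1 norm (squared) on an interval (0, L) is
  ||u||_{H^1}^2 = ∫_0^L u(x)^2 dx + ∫_0^L u'(x)^2 dx.
Compute u'(x) = -6*x**2 + 6*x - 1.
Then u(x)^2 = 4*x**6 - 12*x**5 + 13*x**4 + 2*x**3 - 11*x**2 + 4*x + 4 and u'(x)^2 = 36*x**4 - 72*x**3 + 48*x**2 - 12*x + 1.
Integrate each monomial from 0 to 4 using ∫_0^4 c·x^n dx = c·4^(n+1)/(n+1):
  ∫_0^4 u(x)^2 dx = ∫_0^4 (4*x^6 - 12*x^5 + 13*x^4 + 2*x^3 - 11*x^2 + 4*x + 4) dx. Term by term:
    ∫_0^4 4*x^6 dx = 65536/7;  ∫_0^4 -12*x^5 dx = -8192;  ∫_0^4 13*x^4 dx = 13312/5;
    ∫_0^4 2*x^3 dx = 128;  ∫_0^4 -11*x^2 dx = -704/3;  ∫_0^4 4*x dx = 32;
    ∫_0^4 4 dx = 16.
  Sum: 65536/7 − 8192 + 13312/5 + 128 − 704/3 + 32 + 16 = 396272/105.
  ∫_0^4 u'(x)^2 dx = ∫_0^4 (36*x^4 - 72*x^3 + 48*x^2 - 12*x + 1) dx. Term by term:
    ∫_0^4 36*x^4 dx = 36864/5;  ∫_0^4 -72*x^3 dx = -4608;  ∫_0^4 48*x^2 dx = 1024;
    ∫_0^4 -12*x dx = -96;  ∫_0^4 1 dx = 4.
  Sum: 36864/5 − 4608 + 1024 − 96 + 4 = 18484/5.
Adding: ||u||_{H^1}^2 = 396272/105 + 18484/5 = 784436/105.


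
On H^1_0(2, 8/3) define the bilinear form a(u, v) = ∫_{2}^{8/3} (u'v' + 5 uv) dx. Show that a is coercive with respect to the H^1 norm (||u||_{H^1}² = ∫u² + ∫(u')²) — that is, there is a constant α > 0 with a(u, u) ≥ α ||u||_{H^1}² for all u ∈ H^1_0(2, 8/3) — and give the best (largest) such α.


α = 1

Coercivity of a(·,·) on H^1_0(2, 8/3) means a(u, u) ≥ α ||u||_{H^1}² for every u ∈ H^1_0.
The interval has length L = 2/3, and Poincaré/coercivity depend only on L. Here a(u, u) = ∫(u')² + (5)·∫u².
Here c = 5 ≥ 1, so a(u,u) = ∫(u')² + c∫u² ≥ ∫(u')² + ∫u² = ||u||_{H^1}², i.e. α = 1 works. No larger α is possible: a(u,u) ≥ α||u||_{H^1}² means (1−α)∫(u')² ≥ (α−c)∫u², and for the modes u_n = sin(nπ(x−x₀)/L) (x₀ the left endpoint) one has ∫u_n²/∫(u_n')² = (L/(nπ))² → 0, so a(u_n,u_n)/||u_n||_{H^1}² → 1. Hence the optimal constant is α = 1.
Therefore α = 1.


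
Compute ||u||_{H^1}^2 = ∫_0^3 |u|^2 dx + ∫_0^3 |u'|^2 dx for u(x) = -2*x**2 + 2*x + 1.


||u||_{H^1}^2 = 687/5

The H^1 norm (squared) on an interval (0, L) is
  ||u||_{H^1}^2 = ∫_0^L u(x)^2 dx + ∫_0^L u'(x)^2 dx.
Compute u'(x) = 2 - 4*x.
Then u(x)^2 = 4*x**4 - 8*x**3 + 4*x + 1 and u'(x)^2 = 16*x**2 - 16*x + 4.
Integrate each monomial from 0 to 3 using ∫_0^3 c·x^n dx = c·3^(n+1)/(n+1):
  ∫_0^3 u(x)^2 dx = ∫_0^3 (4*x^4 - 8*x^3 + 4*x + 1) dx. Term by term:
    ∫_0^3 4*x^4 dx = 972/5;  ∫_0^3 -8*x^3 dx = -162;  ∫_0^3 4*x dx = 18;
    ∫_0^3 1 dx = 3.
  Sum: 972/5 − 162 + 18 + 3 = 267/5.
  ∫_0^3 u'(x)^2 dx = ∫_0^3 (16*x^2 - 16*x + 4) dx. Term by term:
    ∫_0^3 16*x^2 dx = 144;  ∫_0^3 -16*x dx = -72;  ∫_0^3 4 dx = 12.
  Sum: 144 − 72 + 12 = 84.
Adding: ||u||_{H^1}^2 = 267/5 + 84 = 687/5.


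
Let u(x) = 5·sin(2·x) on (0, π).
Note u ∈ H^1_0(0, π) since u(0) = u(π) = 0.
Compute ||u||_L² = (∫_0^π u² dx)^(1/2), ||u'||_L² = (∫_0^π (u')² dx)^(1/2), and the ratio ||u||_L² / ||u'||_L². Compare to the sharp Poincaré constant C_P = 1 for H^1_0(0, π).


||u||_L² / ||u'||_L² = 1/2 < C_P = 1.

u(x) = 5·sin(2·x), so u'(x) = 10*cos(2*x).
Writing u(x) = A·sin(kπx/L) with A = 5 and k = 2, use ∫_0^L sin²(kπx/L) dx = L/2 and ∫_0^L cos²(kπx/L) dx = L/2.
u² = 25·sin²(2·x) and (u')² = 100·cos²(2·x), and each of sin², cos² integrates to L/2 = π/2 over (0, π).
∫_0^π u² dx = 25*π/2, so ||u||_L² = 5*sqrt(2)*sqrt(π)/2.
∫_0^π (u')² dx = 50*π, so ||u'||_L² = 5*sqrt(2)*sqrt(π).
Ratio ||u||_L² / ||u'||_L² = 1/2.
Sharp Poincaré constant on H^1_0(0, π) is C_P = L/π = 1, achieved by sin(x).
This is the k = 2 harmonic; the ratio L/(kπ) is strictly less than C_P = L/π, consistent with the sharp inequality ||u||_L² ≤ C_P ||u'||_L².


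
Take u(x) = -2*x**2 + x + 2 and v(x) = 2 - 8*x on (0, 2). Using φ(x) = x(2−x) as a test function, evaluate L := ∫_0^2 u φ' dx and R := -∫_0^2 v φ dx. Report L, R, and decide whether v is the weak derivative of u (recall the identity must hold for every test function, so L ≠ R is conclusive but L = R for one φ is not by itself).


LHS = 4, RHS = 8. No, v is not the weak derivative of u.

u(x) = -2*x**2 + x + 2, classical derivative u'(x) = 1 - 4*x.
φ(x) = x(2−x), so φ'(x) = 2 - 2*x.
Note φ(0) = φ(2) = 0, so the boundary term u·φ vanishes.
LHS = ∫_0^2 u(x) φ'(x) dx = ∫_0^2 (4*x^3 - 6*x^2 - 2*x + 4) dx. Term by term:
  ∫_0^2 4*x^3 dx = 16;  ∫_0^2 -6*x^2 dx = -16;  ∫_0^2 -2*x dx = -4;
  ∫_0^2 4 dx = 8.
Sum: 16 − 16 − 4 + 8 = 4.
So LHS = 4.
∫_0^2 v(x) φ(x) dx = ∫_0^2 (8*x^3 - 18*x^2 + 4*x) dx. Term by term:
  ∫_0^2 8*x^3 dx = 32;  ∫_0^2 -18*x^2 dx = -48;  ∫_0^2 4*x dx = 8.
Sum: 32 − 48 + 8 = -8.
So RHS = -∫_0^2 v(x) φ(x) dx = 8.
LHS − RHS = -4 ≠ 0, so the identity fails.
(For a valid weak derivative the identity must hold for EVERY test function, in particular this one. The failure shows v is NOT the weak derivative of u.)
Correct weak derivative would be u'(x) = 1 - 4*x.


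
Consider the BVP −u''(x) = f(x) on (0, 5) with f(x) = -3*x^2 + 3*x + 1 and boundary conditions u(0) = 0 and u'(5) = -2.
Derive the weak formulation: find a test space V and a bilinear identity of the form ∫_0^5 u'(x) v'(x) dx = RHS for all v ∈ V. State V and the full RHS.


V = {v ∈ H^1(0, 5) : v(0) = 0} (test functions vanish at x = 0 where u is specified); weak form: ∫_0^5 u'v' dx = ∫_0^5 (-3*x^2 + 3*x + 1) v dx − 2·v(5) for all v ∈ V.

Multiply both sides by a test function v and integrate from 0 to 5:
  ∫_0^5 −u''(x) v(x) dx = ∫_0^5 f(x) v(x) dx.
Integrate the LHS by parts once:
  ∫_0^5 −u'' v dx = −[u'(x) v(x)]_0^5 + ∫_0^5 u'(x) v'(x) dx.
Thus ∫_0^5 u'(x) v'(x) dx = ∫_0^5 f(x) v(x) dx + [u'(x) v(x)]_0^5.
Choose V so that boundary terms are either known or forced to vanish.
Mixed BC: u(0) = 0 (Dirichlet) and u'(5) = -2 (Neumann). Define V = {v ∈ H^1(0, 5) : v(0) = 0}. Then [u' v]_0^5 = u'(5)·v(5) − u'(0)·0 = − 2·v(5).
Weak formulation: find u (satisfying any essential BC) such that ∫_0^5 u'(x) v'(x) dx = ∫_0^5 f v dx − 2·v(5) for all v ∈ V (Dirichlet at 0 absorbed into V; Neumann datum at x = 5 contributes the boundary term).
Substituting f(x) = -3*x^2 + 3*x + 1, the right-hand side is ∫_0^5 (-3*x^2 + 3*x + 1) v dx − 2·v(5).


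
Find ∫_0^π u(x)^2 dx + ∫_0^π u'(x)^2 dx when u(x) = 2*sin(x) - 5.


||u||_{H^1(0,π)}^2 = -40 + 29*π

u'(x) = 2*cos(x).
Expand u² and (u')² and integrate term by term on (0, π), using: for integers n ≥ 1, ∫_0^π sin²(nx) dx = ∫_0^π cos²(nx) dx = π/2; for n ≠ n', ∫_0^π sin(nx)sin(n'x) dx = ∫_0^π cos(nx)cos(n'x) dx = 0; and by product-to-sum, ∫_0^π sin(nx)cos(n'x) dx = ½∫_0^π [sin((n+n')x) + sin((n−n')x)] dx, which is 0 when n+n' is even and 2n/(n²−n'²) when n+n' is odd (it need not vanish on (0, π)). For the constant mode: ∫_0^π 1 dx = π, ∫_0^π cos(nx) dx = 0, ∫_0^π sin(nx) dx = (1−(−1)^n)/n.
  u² squared terms: (-5)²·∫1 dx = 25·π = 25*π;  (2)²·∫sin(x)² dx = 4·π/2 = 2*π.
  u² cross terms: 2·(-5)·(2)·∫1·sin(x) dx = -20·(2) = -40.
  So ∫_0^π u² dx = 25*π + 2*π − 40 = -40 + 27*π.
  (u')² squared terms: (2)²·∫cos(x)² dx = 4·π/2 = 2*π.
  So ∫_0^π (u')² dx = 2*π.
||u||_{H^1}^2 = (-40 + 27*π) + (2*π) = -40 + 29*π.


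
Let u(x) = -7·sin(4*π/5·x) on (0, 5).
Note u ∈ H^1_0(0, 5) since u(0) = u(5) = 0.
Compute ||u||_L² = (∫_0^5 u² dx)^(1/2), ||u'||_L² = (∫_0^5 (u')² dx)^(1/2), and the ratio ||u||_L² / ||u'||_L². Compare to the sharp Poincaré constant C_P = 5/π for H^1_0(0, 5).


||u||_L² / ||u'||_L² = 5/(4*π) < C_P = 5/π.

u(x) = -7·sin(4*π/5·x), so u'(x) = -28*π*cos(4*π*x/5)/5.
Writing u(x) = A·sin(kπx/L) with A = -7 and k = 4, use ∫_0^L sin²(kπx/L) dx = L/2 and ∫_0^L cos²(kπx/L) dx = L/2.
u² = 49·sin²(4*π/5·x) and (u')² = 784*π^2/25·cos²(4*π/5·x), and each of sin², cos² integrates to L/2 = 5/2 over (0, 5).
∫_0^5 u² dx = 245/2, so ||u||_L² = 7*sqrt(10)/2.
∫_0^5 (u')² dx = 392*π^2/5, so ||u'||_L² = 14*sqrt(10)*π/5.
Ratio ||u||_L² / ||u'||_L² = 5/(4*π).
Sharp Poincaré constant on H^1_0(0, 5) is C_P = L/π = 5/π, achieved by sin(π/5·x).
This is the k = 4 harmonic; the ratio L/(kπ) is strictly less than C_P = L/π, consistent with the sharp inequality ||u||_L² ≤ C_P ||u'||_L².


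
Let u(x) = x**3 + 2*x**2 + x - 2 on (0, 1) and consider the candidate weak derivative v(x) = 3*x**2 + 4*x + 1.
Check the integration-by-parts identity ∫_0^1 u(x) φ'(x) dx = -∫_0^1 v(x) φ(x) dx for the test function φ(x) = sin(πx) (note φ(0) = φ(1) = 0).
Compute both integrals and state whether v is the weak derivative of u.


LHS = -9/π + 12/π^3, RHS = -9/π + 12/π^3. Yes, v = u' weakly.

u(x) = x**3 + 2*x**2 + x - 2, classical derivative u'(x) = 3*x**2 + 4*x + 1.
φ(x) = sin(πx), so φ'(x) = π*cos(π*x).
Note φ(0) = φ(1) = 0, so the boundary term u·φ vanishes.
LHS = ∫_0^1 u(x) φ'(x) dx = ∫_0^1 (π*x^3*cos(π*x) + 2*π*x^2*cos(π*x) + π*x*cos(π*x) - 2*π*cos(π*x)) dx. Term by term:
  ∫_0^1 -2*π*cos(π*x) dx = 0;  ∫_0^1 π*x*cos(π*x) dx = -2/π;  ∫_0^1 π*x^3*cos(π*x) dx = -3/π + 12/π^3;
  ∫_0^1 2*π*x^2*cos(π*x) dx = -4/π.
Sum: 0 − 2/π + -3/π + 12/π^3 − 4/π = -9/π + 12/π^3.
So LHS = -9/π + 12/π^3.
∫_0^1 v(x) φ(x) dx = ∫_0^1 (3*x^2*sin(π*x) + 4*x*sin(π*x) + sin(π*x)) dx. Term by term:
  ∫_0^1 3*x^2*sin(π*x) dx = -12/π^3 + 3/π;  ∫_0^1 4*x*sin(π*x) dx = 4/π;  ∫_0^1 sin(π*x) dx = 2/π.
Sum: -12/π^3 + 3/π + 4/π + 2/π = -12/π^3 + 9/π.
So RHS = -∫_0^1 v(x) φ(x) dx = -9/π + 12/π^3.
LHS = RHS, so the identity holds for this test φ.
Moreover u is smooth here and v(x) = u'(x) = 3*x**2 + 4*x + 1 pointwise, so the identity holds for every test function. Hence v is the weak derivative of u.


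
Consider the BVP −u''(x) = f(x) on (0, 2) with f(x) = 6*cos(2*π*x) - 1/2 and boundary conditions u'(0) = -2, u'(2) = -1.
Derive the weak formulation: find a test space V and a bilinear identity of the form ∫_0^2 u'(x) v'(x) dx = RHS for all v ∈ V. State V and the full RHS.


V = H^1(0, 2) (v unrestricted at boundary; u is determined up to an additive constant); weak form: ∫_0^2 u'v' dx = ∫_0^2 (6*cos(2*π*x) - 1/2) v dx − v(2) + 2·v(0) for all v ∈ V.

Multiply both sides by a test function v and integrate from 0 to 2:
  ∫_0^2 −u''(x) v(x) dx = ∫_0^2 f(x) v(x) dx.
Integrate the LHS by parts once:
  ∫_0^2 −u'' v dx = −[u'(x) v(x)]_0^2 + ∫_0^2 u'(x) v'(x) dx.
Thus ∫_0^2 u'(x) v'(x) dx = ∫_0^2 f(x) v(x) dx + [u'(x) v(x)]_0^2.
Choose V so that boundary terms are either known or forced to vanish.
u has inhomogeneous Neumann u'(0) = -2, u'(2) = -1. [u' v]_0^2 = (-1)·v(2) − (-2)·v(0) = − v(2) + 2·v(0). Take V = H^1(0, 2); boundary term becomes part of RHS.
Weak formulation: find u (satisfying any essential BC) such that ∫_0^2 u'(x) v'(x) dx = ∫_0^2 f v dx − v(2) + 2·v(0) for all v ∈ V (Neumann data are natural BCs: they enter the RHS as boundary terms).
Substituting f(x) = 6*cos(2*π*x) - 1/2, the right-hand side is ∫_0^2 (6*cos(2*π*x) - 1/2) v dx − v(2) + 2·v(0).
Compatibility check (pure Neumann): taking v ≡ 1 ∈ V gives 0 = ∫_0^2 f dx + (-1) − (-2), i.e. ∫_0^2 f dx must equal u'(0) − u'(2) = -1. Indeed ∫_0^2 (6*cos(2*π*x) - 1/2) dx = -1, so the data are compatible. The solution is then unique only up to an additive constant (fix it e.g. by requiring ∫_0^2 u dx = 0).


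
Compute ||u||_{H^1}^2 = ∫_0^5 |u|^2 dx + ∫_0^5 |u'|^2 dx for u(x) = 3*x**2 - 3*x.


||u||_{H^1}^2 = 8565/2

The H^1 norm (squared) on an interval (0, L) is
  ||u||_{H^1}^2 = ∫_0^L u(x)^2 dx + ∫_0^L u'(x)^2 dx.
Compute u'(x) = 6*x - 3.
Then u(x)^2 = 9*x**4 - 18*x**3 + 9*x**2 and u'(x)^2 = 36*x**2 - 36*x + 9.
Integrate each monomial from 0 to 5 using ∫_0^5 c·x^n dx = c·5^(n+1)/(n+1):
  ∫_0^5 u(x)^2 dx = ∫_0^5 (9*x^4 - 18*x^3 + 9*x^2) dx. Term by term:
    ∫_0^5 9*x^4 dx = 5625;  ∫_0^5 -18*x^3 dx = -5625/2;  ∫_0^5 9*x^2 dx = 375.
  Sum: 5625 − 5625/2 + 375 = 6375/2.
  ∫_0^5 u'(x)^2 dx = ∫_0^5 (36*x^2 - 36*x + 9) dx. Term by term:
    ∫_0^5 36*x^2 dx = 1500;  ∫_0^5 -36*x dx = -450;  ∫_0^5 9 dx = 45.
  Sum: 1500 − 450 + 45 = 1095.
Adding: ||u||_{H^1}^2 = 6375/2 + 1095 = 8565/2.


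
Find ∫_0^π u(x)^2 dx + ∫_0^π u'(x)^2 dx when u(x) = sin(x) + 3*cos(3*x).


||u||_{H^1(0,π)}^2 = 46*π

u'(x) = -9*sin(3*x) + cos(x).
Expand u² and (u')² and integrate term by term on (0, π), using: for integers n ≥ 1, ∫_0^π sin²(nx) dx = ∫_0^π cos²(nx) dx = π/2; for n ≠ n', ∫_0^π sin(nx)sin(n'x) dx = ∫_0^π cos(nx)cos(n'x) dx = 0; and by product-to-sum, ∫_0^π sin(nx)cos(n'x) dx = ½∫_0^π [sin((n+n')x) + sin((n−n')x)] dx, which is 0 when n+n' is even and 2n/(n²−n'²) when n+n' is odd (it need not vanish on (0, π)).
  u² squared terms: (3)²·∫cos(3x)² dx = 9·π/2 = 9*π/2;  (1)²·∫sin(x)² dx = 1·π/2 = π/2.
  u² cross terms: 2·(3)·(1)·∫cos(3x)·sin(x) dx = 6·(0) = 0.
  So ∫_0^π u² dx = 9*π/2 + π/2 + 0 = 5*π.
  (u')² squared terms: (-9)²·∫sin(3x)² dx = 81·π/2 = 81*π/2;  (1)²·∫cos(x)² dx = 1·π/2 = π/2.
  (u')² cross terms: 2·(-9)·(1)·∫sin(3x)·cos(x) dx = -18·(0) = 0.
  So ∫_0^π (u')² dx = 81*π/2 + π/2 + 0 = 41*π.
||u||_{H^1}^2 = (5*π) + (41*π) = 46*π.


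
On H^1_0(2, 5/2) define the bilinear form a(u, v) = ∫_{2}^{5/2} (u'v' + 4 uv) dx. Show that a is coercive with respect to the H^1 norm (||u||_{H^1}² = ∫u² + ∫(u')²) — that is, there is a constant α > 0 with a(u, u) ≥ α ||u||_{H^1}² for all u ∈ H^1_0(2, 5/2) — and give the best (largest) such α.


α = 1

Coercivity of a(·,·) on H^1_0(2, 5/2) means a(u, u) ≥ α ||u||_{H^1}² for every u ∈ H^1_0.
The interval has length L = 1/2, and Poincaré/coercivity depend only on L. Here a(u, u) = ∫(u')² + (4)·∫u².
Here c = 4 ≥ 1, so a(u,u) = ∫(u')² + c∫u² ≥ ∫(u')² + ∫u² = ||u||_{H^1}², i.e. α = 1 works. No larger α is possible: a(u,u) ≥ α||u||_{H^1}² means (1−α)∫(u')² ≥ (α−c)∫u², and for the modes u_n = sin(nπ(x−x₀)/L) (x₀ the left endpoint) one has ∫u_n²/∫(u_n')² = (L/(nπ))² → 0, so a(u_n,u_n)/||u_n||_{H^1}² → 1. Hence the optimal constant is α = 1.
Therefore α = 1.


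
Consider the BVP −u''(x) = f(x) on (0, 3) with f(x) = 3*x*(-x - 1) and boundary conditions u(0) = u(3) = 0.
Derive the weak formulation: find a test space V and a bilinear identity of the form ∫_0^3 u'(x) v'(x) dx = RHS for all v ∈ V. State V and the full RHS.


V = H^1_0(0, 3) (so v(0) = v(3) = 0); weak form: ∫_0^3 u'v' dx = ∫_0^3 (3*x*(-x - 1)) v dx for all v ∈ V.

Multiply both sides by a test function v and integrate from 0 to 3:
  ∫_0^3 −u''(x) v(x) dx = ∫_0^3 f(x) v(x) dx.
Integrate the LHS by parts once:
  ∫_0^3 −u'' v dx = −[u'(x) v(x)]_0^3 + ∫_0^3 u'(x) v'(x) dx.
Thus ∫_0^3 u'(x) v'(x) dx = ∫_0^3 f(x) v(x) dx + [u'(x) v(x)]_0^3.
Choose V so that boundary terms are either known or forced to vanish.
u is Dirichlet: u(0) = u(3) = 0. Let V = H^1_0(0, 3); then v(0) = v(3) = 0, and [u' v]_0^3 = 0.
Weak formulation: find u (satisfying any essential BC) such that ∫_0^3 u'(x) v'(x) dx = ∫_0^3 f v dx for all v ∈ V.
Substituting f(x) = 3*x*(-x - 1), the right-hand side is ∫_0^3 (3*x*(-x - 1)) v dx.


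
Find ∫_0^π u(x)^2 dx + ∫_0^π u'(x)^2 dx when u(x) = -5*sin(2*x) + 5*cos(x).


||u||_{H^1(0,π)}^2 = -400/3 + 175*π/2

u'(x) = -5*sin(x) - 10*cos(2*x).
Expand u² and (u')² and integrate term by term on (0, π), using: for integers n ≥ 1, ∫_0^π sin²(nx) dx = ∫_0^π cos²(nx) dx = π/2; for n ≠ n', ∫_0^π sin(nx)sin(n'x) dx = ∫_0^π cos(nx)cos(n'x) dx = 0; and by product-to-sum, ∫_0^π sin(nx)cos(n'x) dx = ½∫_0^π [sin((n+n')x) + sin((n−n')x)] dx, which is 0 when n+n' is even and 2n/(n²−n'²) when n+n' is odd (it need not vanish on (0, π)).
  u² squared terms: (-5)²·∫sin(2x)² dx = 25·π/2 = 25*π/2;  (5)²·∫cos(x)² dx = 25·π/2 = 25*π/2.
  u² cross terms: 2·(-5)·(5)·∫sin(2x)·cos(x) dx = -50·(4/3) = -200/3.
  So ∫_0^π u² dx = 25*π/2 + 25*π/2 − 200/3 = -200/3 + 25*π.
  (u')² squared terms: (-10)²·∫cos(2x)² dx = 100·π/2 = 50*π;  (-5)²·∫sin(x)² dx = 25·π/2 = 25*π/2.
  (u')² cross terms: 2·(-10)·(-5)·∫cos(2x)·sin(x) dx = 100·(-2/3) = -200/3.
  So ∫_0^π (u')² dx = 50*π + 25*π/2 − 200/3 = -200/3 + 125*π/2.
||u||_{H^1}^2 = (-200/3 + 25*π) + (-200/3 + 125*π/2) = -400/3 + 175*π/2.


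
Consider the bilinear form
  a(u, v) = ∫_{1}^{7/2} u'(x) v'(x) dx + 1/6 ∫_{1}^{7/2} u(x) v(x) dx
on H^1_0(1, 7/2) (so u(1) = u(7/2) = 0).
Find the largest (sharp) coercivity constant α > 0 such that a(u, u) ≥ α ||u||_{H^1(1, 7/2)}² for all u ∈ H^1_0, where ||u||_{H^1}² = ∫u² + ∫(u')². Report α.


α = (25 + 24*π^2)/(6*(25 + 4*π^2))

Coercivity of a(·,·) on H^1_0(1, 7/2) means a(u, u) ≥ α ||u||_{H^1}² for every u ∈ H^1_0.
The interval has length L = 5/2, and Poincaré/coercivity depend only on L. Here a(u, u) = ∫(u')² + (1/6)·∫u².
Here 0 < c = 1/6 < 1. The condition a(u,u) ≥ α||u||_{H^1}² reads (1−α)∫(u')² ≥ (α−c)∫u². Any admissible α is ≤ 1 (rapidly oscillating u have ∫u²/∫(u')² → 0), and α = 1 would force 0 ≥ (1−c)∫u², impossible since c < 1; so 1−α > 0. By the sharp Poincaré inequality on H^1_0 of an interval of length L, ∫(u')² ≥ (π/L)²∫u² with equality for the first sine mode sin(π(x−x₀)/L) (x₀ the left endpoint), so the inequality holds for all u iff (1−α)(π/L)² ≥ α − c, i.e. α ≤ ((π/L)² + c)/((π/L)² + 1) = (1 + c(L/π)²)/(1 + (L/π)²). With (π/L)² = 4*π^2/25 and c = 1/6, the largest admissible constant is α = ((π/L)² + c)/((π/L)² + 1).
Simplifying, α = (25 + 24*π^2)/(6*(25 + 4*π^2)).


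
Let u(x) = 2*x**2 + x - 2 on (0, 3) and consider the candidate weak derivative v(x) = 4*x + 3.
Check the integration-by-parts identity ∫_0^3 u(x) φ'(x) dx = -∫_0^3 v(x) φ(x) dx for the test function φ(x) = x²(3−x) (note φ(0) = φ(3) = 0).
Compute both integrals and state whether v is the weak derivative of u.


LHS = -1107/20, RHS = -1377/20. No, v is not the weak derivative of u.

u(x) = 2*x**2 + x - 2, classical derivative u'(x) = 4*x + 1.
φ(x) = x²(3−x), so φ'(x) = 3*x*(2 - x).
Note φ(0) = φ(3) = 0, so the boundary term u·φ vanishes.
LHS = ∫_0^3 u(x) φ'(x) dx = ∫_0^3 (-6*x^4 + 9*x^3 + 12*x^2 - 12*x) dx. Term by term:
  ∫_0^3 -6*x^4 dx = -1458/5;  ∫_0^3 9*x^3 dx = 729/4;  ∫_0^3 12*x^2 dx = 108;
  ∫_0^3 -12*x dx = -54.
Sum: -1458/5 + 729/4 + 108 − 54 = -1107/20.
So LHS = -1107/20.
∫_0^3 v(x) φ(x) dx = ∫_0^3 (-4*x^4 + 9*x^3 + 9*x^2) dx. Term by term:
  ∫_0^3 -4*x^4 dx = -972/5;  ∫_0^3 9*x^3 dx = 729/4;  ∫_0^3 9*x^2 dx = 81.
Sum: -972/5 + 729/4 + 81 = 1377/20.
So RHS = -∫_0^3 v(x) φ(x) dx = -1377/20.
LHS − RHS = 27/2 ≠ 0, so the identity fails.
(For a valid weak derivative the identity must hold for EVERY test function, in particular this one. The failure shows v is NOT the weak derivative of u.)
Correct weak derivative would be u'(x) = 4*x + 1.


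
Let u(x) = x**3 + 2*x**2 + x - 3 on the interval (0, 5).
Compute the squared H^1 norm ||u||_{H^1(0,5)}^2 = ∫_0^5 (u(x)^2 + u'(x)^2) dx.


||u||_{H^1}^2 = 488925/14

The H^1 norm (squared) on an interval (0, L) is
  ||u||_{H^1}^2 = ∫_0^L u(x)^2 dx + ∫_0^L u'(x)^2 dx.
Compute u'(x) = 3*x**2 + 4*x + 1.
Then u(x)^2 = x**6 + 4*x**5 + 6*x**4 - 2*x**3 - 11*x**2 - 6*x + 9 and u'(x)^2 = 9*x**4 + 24*x**3 + 22*x**2 + 8*x + 1.
Integrate each monomial from 0 to 5 using ∫_0^5 c·x^n dx = c·5^(n+1)/(n+1):
  ∫_0^5 u(x)^2 dx = ∫_0^5 (x^6 + 4*x^5 + 6*x^4 - 2*x^3 - 11*x^2 - 6*x + 9) dx. Term by term:
    ∫_0^5 x^6 dx = 78125/7;  ∫_0^5 4*x^5 dx = 31250/3;  ∫_0^5 6*x^4 dx = 3750;
    ∫_0^5 -2*x^3 dx = -625/2;  ∫_0^5 -11*x^2 dx = -1375/3;  ∫_0^5 -6*x dx = -75;
    ∫_0^5 9 dx = 45.
  Sum: 78125/7 + 31250/3 + 3750 − 625/2 − 1375/3 − 75 + 45 = 1030115/42.
  ∫_0^5 u'(x)^2 dx = ∫_0^5 (9*x^4 + 24*x^3 + 22*x^2 + 8*x + 1) dx. Term by term:
    ∫_0^5 9*x^4 dx = 5625;  ∫_0^5 24*x^3 dx = 3750;  ∫_0^5 22*x^2 dx = 2750/3;
    ∫_0^5 8*x dx = 100;  ∫_0^5 1 dx = 5.
  Sum: 5625 + 3750 + 2750/3 + 100 + 5 = 31190/3.
Adding: ||u||_{H^1}^2 = 1030115/42 + 31190/3 = 488925/14.


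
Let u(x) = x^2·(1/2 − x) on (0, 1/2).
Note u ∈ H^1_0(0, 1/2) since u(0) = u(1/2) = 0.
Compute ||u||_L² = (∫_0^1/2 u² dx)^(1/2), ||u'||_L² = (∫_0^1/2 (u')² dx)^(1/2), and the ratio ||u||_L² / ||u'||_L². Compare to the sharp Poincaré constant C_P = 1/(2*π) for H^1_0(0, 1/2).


||u||_L² / ||u'||_L² = sqrt(14)/28 < C_P = 1/(2*π).

u(x) = x^2·(1/2 − x), so u'(x) = x*(1 - 3*x).
u(x) = x^2·(1/2 − x) vanishes at x = 0 and x = 1/2, so u ∈ H^1_0(0, 1/2). Differentiate via the product rule and integrate the resulting polynomials term by term.
  ∫_0^1/2 u² dx = ∫_0^1/2 (x^6 - x^5 + x^4/4) dx. Term by term:
    ∫_0^1/2 x^6 dx = 1/896;  ∫_0^1/2 -x^5 dx = -1/384;  ∫_0^1/2 x^4/4 dx = 1/640.
  Sum: 1/896 − 1/384 + 1/640 = 1/13440.
  ∫_0^1/2 (u')² dx = ∫_0^1/2 (9*x^4 - 6*x^3 + x^2) dx. Term by term:
    ∫_0^1/2 9*x^4 dx = 9/160;  ∫_0^1/2 -6*x^3 dx = -3/32;  ∫_0^1/2 x^2 dx = 1/24.
  Sum: 9/160 − 3/32 + 1/24 = 1/240.
∫_0^1/2 u² dx = 1/13440, so ||u||_L² = sqrt(210)/1680.
∫_0^1/2 (u')² dx = 1/240, so ||u'||_L² = sqrt(15)/60.
Ratio ||u||_L² / ||u'||_L² = sqrt(14)/28.
Sharp Poincaré constant on H^1_0(0, 1/2) is C_P = L/π = 1/(2*π), achieved by sin(2*π·x).
A polynomial bump cannot attain the sharp Poincaré constant (only the first sine eigenfunction does), so the ratio is strictly less than C_P, consistent with ||u||_L² ≤ C_P ||u'||_L².


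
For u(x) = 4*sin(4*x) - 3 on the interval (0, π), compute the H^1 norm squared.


||u||_{H^1(0,π)}^2 = 145*π

u'(x) = 16*cos(4*x).
Expand u² and (u')² and integrate term by term on (0, π), using: for integers n ≥ 1, ∫_0^π sin²(nx) dx = ∫_0^π cos²(nx) dx = π/2; for n ≠ n', ∫_0^π sin(nx)sin(n'x) dx = ∫_0^π cos(nx)cos(n'x) dx = 0; and by product-to-sum, ∫_0^π sin(nx)cos(n'x) dx = ½∫_0^π [sin((n+n')x) + sin((n−n')x)] dx, which is 0 when n+n' is even and 2n/(n²−n'²) when n+n' is odd (it need not vanish on (0, π)). For the constant mode: ∫_0^π 1 dx = π, ∫_0^π cos(nx) dx = 0, ∫_0^π sin(nx) dx = (1−(−1)^n)/n.
  u² squared terms: (-3)²·∫1 dx = 9·π = 9*π;  (4)²·∫sin(4x)² dx = 16·π/2 = 8*π.
  u² cross terms: 2·(-3)·(4)·∫1·sin(4x) dx = -24·(0) = 0.
  So ∫_0^π u² dx = 9*π + 8*π + 0 = 17*π.
  (u')² squared terms: (16)²·∫cos(4x)² dx = 256·π/2 = 128*π.
  So ∫_0^π (u')² dx = 128*π.
||u||_{H^1}^2 = (17*π) + (128*π) = 145*π.


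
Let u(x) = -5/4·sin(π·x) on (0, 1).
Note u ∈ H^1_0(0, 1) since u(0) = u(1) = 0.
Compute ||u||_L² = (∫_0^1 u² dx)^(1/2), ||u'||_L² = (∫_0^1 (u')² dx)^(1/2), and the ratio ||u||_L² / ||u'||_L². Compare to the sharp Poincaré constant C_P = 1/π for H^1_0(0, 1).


||u||_L² / ||u'||_L² = 1/π = C_P.

u(x) = -5/4·sin(π·x), so u'(x) = -5*π*cos(π*x)/4.
Writing u(x) = A·sin(kπx/L) with A = -5/4 and k = 1, use ∫_0^L sin²(kπx/L) dx = L/2 and ∫_0^L cos²(kπx/L) dx = L/2.
u² = 25/16·sin²(π·x) and (u')² = 25*π^2/16·cos²(π·x), and each of sin², cos² integrates to L/2 = 1/2 over (0, 1).
∫_0^1 u² dx = 25/32, so ||u||_L² = 5*sqrt(2)/8.
∫_0^1 (u')² dx = 25*π^2/32, so ||u'||_L² = 5*sqrt(2)*π/8.
Ratio ||u||_L² / ||u'||_L² = 1/π.
Sharp Poincaré constant on H^1_0(0, 1) is C_P = L/π = 1/π, achieved by sin(π·x).
This is the k = 1 eigenfunction (up to amplitude), so the ratio equals the sharp Poincaré constant exactly.


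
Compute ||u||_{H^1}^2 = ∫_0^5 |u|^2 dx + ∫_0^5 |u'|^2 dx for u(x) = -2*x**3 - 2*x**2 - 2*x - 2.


||u||_{H^1}^2 = 755880/7

The H^1 norm (squared) on an interval (0, L) is
  ||u||_{H^1}^2 = ∫_0^L u(x)^2 dx + ∫_0^L u'(x)^2 dx.
Compute u'(x) = -6*x**2 - 4*x - 2.
Then u(x)^2 = 4*x**6 + 8*x**5 + 12*x**4 + 16*x**3 + 12*x**2 + 8*x + 4 and u'(x)^2 = 36*x**4 + 48*x**3 + 40*x**2 + 16*x + 4.
Integrate each monomial from 0 to 5 using ∫_0^5 c·x^n dx = c·5^(n+1)/(n+1):
  ∫_0^5 u(x)^2 dx = ∫_0^5 (4*x^6 + 8*x^5 + 12*x^4 + 16*x^3 + 12*x^2 + 8*x + 4) dx. Term by term:
    ∫_0^5 4*x^6 dx = 312500/7;  ∫_0^5 8*x^5 dx = 62500/3;  ∫_0^5 12*x^4 dx = 7500;
    ∫_0^5 16*x^3 dx = 2500;  ∫_0^5 12*x^2 dx = 500;  ∫_0^5 8*x dx = 100;
    ∫_0^5 4 dx = 20.
  Sum: 312500/7 + 62500/3 + 7500 + 2500 + 500 + 100 + 20 = 1598020/21.
  ∫_0^5 u'(x)^2 dx = ∫_0^5 (36*x^4 + 48*x^3 + 40*x^2 + 16*x + 4) dx. Term by term:
    ∫_0^5 36*x^4 dx = 22500;  ∫_0^5 48*x^3 dx = 7500;  ∫_0^5 40*x^2 dx = 5000/3;
    ∫_0^5 16*x dx = 200;  ∫_0^5 4 dx = 20.
  Sum: 22500 + 7500 + 5000/3 + 200 + 20 = 95660/3.
Adding: ||u||_{H^1}^2 = 1598020/21 + 95660/3 = 755880/7.


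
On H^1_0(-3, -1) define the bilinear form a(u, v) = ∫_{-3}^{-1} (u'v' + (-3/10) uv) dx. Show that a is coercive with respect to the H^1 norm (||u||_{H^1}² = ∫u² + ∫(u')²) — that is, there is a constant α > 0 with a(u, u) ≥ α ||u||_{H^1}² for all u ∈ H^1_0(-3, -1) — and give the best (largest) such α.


α = (-6/5 + π^2)/(4 + π^2)

Coercivity of a(·,·) on H^1_0(-3, -1) means a(u, u) ≥ α ||u||_{H^1}² for every u ∈ H^1_0.
The interval has length L = 2, and Poincaré/coercivity depend only on L. Here a(u, u) = ∫(u')² + (-3/10)·∫u².
Here c = -3/10 < 0 with |c| < (π/L)² = π^2/4, so coercivity still holds. The condition a(u,u) ≥ α||u||_{H^1}² reads (1−α)∫(u')² ≥ (α−c)∫u². Any admissible α is ≤ 1 (rapidly oscillating u have ∫u²/∫(u')² → 0), and α = 1 would force 0 ≥ (1−c)∫u², impossible since c < 1; so 1−α > 0. By the sharp Poincaré inequality on H^1_0 of an interval of length L, ∫(u')² ≥ (π/L)²∫u² with equality for the first sine mode sin(π(x−x₀)/L) (x₀ the left endpoint), so the inequality holds for all u iff (1−α)(π/L)² ≥ α − c, i.e. α ≤ ((π/L)² + c)/((π/L)² + 1) = (1 + c(L/π)²)/(1 + (L/π)²). (Direct route, valid since c ≤ 0: Poincaré gives c∫u² ≥ c(L/π)²∫(u')², so a(u,u) ≥ (1 + c(L/π)²)∫(u')², while ||u||_{H^1}² ≤ (1 + (L/π)²)∫(u')²; dividing yields the same α.) With (π/L)² = π^2/4 and c = -3/10, the largest admissible constant is α = ((π/L)² + c)/((π/L)² + 1).
Simplifying, α = (-6/5 + π^2)/(4 + π^2).


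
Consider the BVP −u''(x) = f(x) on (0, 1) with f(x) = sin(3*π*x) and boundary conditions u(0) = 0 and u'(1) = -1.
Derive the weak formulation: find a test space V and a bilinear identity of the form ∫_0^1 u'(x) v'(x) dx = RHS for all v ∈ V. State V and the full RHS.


V = {v ∈ H^1(0, 1) : v(0) = 0} (test functions vanish at x = 0 where u is specified); weak form: ∫_0^1 u'v' dx = ∫_0^1 (sin(3*π*x)) v dx − v(1) for all v ∈ V.

Multiply both sides by a test function v and integrate from 0 to 1:
  ∫_0^1 −u''(x) v(x) dx = ∫_0^1 f(x) v(x) dx.
Integrate the LHS by parts once:
  ∫_0^1 −u'' v dx = −[u'(x) v(x)]_0^1 + ∫_0^1 u'(x) v'(x) dx.
Thus ∫_0^1 u'(x) v'(x) dx = ∫_0^1 f(x) v(x) dx + [u'(x) v(x)]_0^1.
Choose V so that boundary terms are either known or forced to vanish.
Mixed BC: u(0) = 0 (Dirichlet) and u'(1) = -1 (Neumann). Define V = {v ∈ H^1(0, 1) : v(0) = 0}. Then [u' v]_0^1 = u'(1)·v(1) − u'(0)·0 = − v(1).
Weak formulation: find u (satisfying any essential BC) such that ∫_0^1 u'(x) v'(x) dx = ∫_0^1 f v dx − v(1) for all v ∈ V (Dirichlet at 0 absorbed into V; Neumann datum at x = 1 contributes the boundary term).
Substituting f(x) = sin(3*π*x), the right-hand side is ∫_0^1 (sin(3*π*x)) v dx − v(1).


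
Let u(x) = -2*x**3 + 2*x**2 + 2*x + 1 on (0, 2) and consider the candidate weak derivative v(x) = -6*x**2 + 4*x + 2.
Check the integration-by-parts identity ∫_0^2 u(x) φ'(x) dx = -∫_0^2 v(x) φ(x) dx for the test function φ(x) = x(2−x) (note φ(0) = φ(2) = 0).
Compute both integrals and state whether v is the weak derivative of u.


LHS = 8/5, RHS = 8/5. Yes, v = u' weakly.

u(x) = -2*x**3 + 2*x**2 + 2*x + 1, classical derivative u'(x) = -6*x**2 + 4*x + 2.
φ(x) = x(2−x), so φ'(x) = 2 - 2*x.
Note φ(0) = φ(2) = 0, so the boundary term u·φ vanishes.
LHS = ∫_0^2 u(x) φ'(x) dx = ∫_0^2 (4*x^4 - 8*x^3 + 2*x + 2) dx. Term by term:
  ∫_0^2 4*x^4 dx = 128/5;  ∫_0^2 -8*x^3 dx = -32;  ∫_0^2 2*x dx = 4;
  ∫_0^2 2 dx = 4.
Sum: 128/5 − 32 + 4 + 4 = 8/5.
So LHS = 8/5.
∫_0^2 v(x) φ(x) dx = ∫_0^2 (6*x^4 - 16*x^3 + 6*x^2 + 4*x) dx. Term by term:
  ∫_0^2 6*x^4 dx = 192/5;  ∫_0^2 -16*x^3 dx = -64;  ∫_0^2 6*x^2 dx = 16;
  ∫_0^2 4*x dx = 8.
Sum: 192/5 − 64 + 16 + 8 = -8/5.
So RHS = -∫_0^2 v(x) φ(x) dx = 8/5.
LHS = RHS, so the identity holds for this test φ.
Moreover u is smooth here and v(x) = u'(x) = -6*x**2 + 4*x + 2 pointwise, so the identity holds for every test function. Hence v is the weak derivative of u.


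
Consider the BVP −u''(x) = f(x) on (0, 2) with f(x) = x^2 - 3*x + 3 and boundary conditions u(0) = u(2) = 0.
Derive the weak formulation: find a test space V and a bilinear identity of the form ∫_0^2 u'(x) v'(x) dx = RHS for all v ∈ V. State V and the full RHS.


V = H^1_0(0, 2) (so v(0) = v(2) = 0); weak form: ∫_0^2 u'v' dx = ∫_0^2 (x^2 - 3*x + 3) v dx for all v ∈ V.

Multiply both sides by a test function v and integrate from 0 to 2:
  ∫_0^2 −u''(x) v(x) dx = ∫_0^2 f(x) v(x) dx.
Integrate the LHS by parts once:
  ∫_0^2 −u'' v dx = −[u'(x) v(x)]_0^2 + ∫_0^2 u'(x) v'(x) dx.
Thus ∫_0^2 u'(x) v'(x) dx = ∫_0^2 f(x) v(x) dx + [u'(x) v(x)]_0^2.
Choose V so that boundary terms are either known or forced to vanish.
u is Dirichlet: u(0) = u(2) = 0. Let V = H^1_0(0, 2); then v(0) = v(2) = 0, and [u' v]_0^2 = 0.
Weak formulation: find u (satisfying any essential BC) such that ∫_0^2 u'(x) v'(x) dx = ∫_0^2 f v dx for all v ∈ V.
Substituting f(x) = x^2 - 3*x + 3, the right-hand side is ∫_0^2 (x^2 - 3*x + 3) v dx.


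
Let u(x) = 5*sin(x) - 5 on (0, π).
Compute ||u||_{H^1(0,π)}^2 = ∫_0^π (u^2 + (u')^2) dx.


||u||_{H^1(0,π)}^2 = -100 + 50*π

u'(x) = 5*cos(x).
Expand u² and (u')² and integrate term by term on (0, π), using: for integers n ≥ 1, ∫_0^π sin²(nx) dx = ∫_0^π cos²(nx) dx = π/2; for n ≠ n', ∫_0^π sin(nx)sin(n'x) dx = ∫_0^π cos(nx)cos(n'x) dx = 0; and by product-to-sum, ∫_0^π sin(nx)cos(n'x) dx = ½∫_0^π [sin((n+n')x) + sin((n−n')x)] dx, which is 0 when n+n' is even and 2n/(n²−n'²) when n+n' is odd (it need not vanish on (0, π)). For the constant mode: ∫_0^π 1 dx = π, ∫_0^π cos(nx) dx = 0, ∫_0^π sin(nx) dx = (1−(−1)^n)/n.
  u² squared terms: (-5)²·∫1 dx = 25·π = 25*π;  (5)²·∫sin(x)² dx = 25·π/2 = 25*π/2.
  u² cross terms: 2·(-5)·(5)·∫1·sin(x) dx = -50·(2) = -100.
  So ∫_0^π u² dx = 25*π + 25*π/2 − 100 = -100 + 75*π/2.
  (u')² squared terms: (5)²·∫cos(x)² dx = 25·π/2 = 25*π/2.
  So ∫_0^π (u')² dx = 25*π/2.
||u||_{H^1}^2 = (-100 + 75*π/2) + (25*π/2) = -100 + 50*π.


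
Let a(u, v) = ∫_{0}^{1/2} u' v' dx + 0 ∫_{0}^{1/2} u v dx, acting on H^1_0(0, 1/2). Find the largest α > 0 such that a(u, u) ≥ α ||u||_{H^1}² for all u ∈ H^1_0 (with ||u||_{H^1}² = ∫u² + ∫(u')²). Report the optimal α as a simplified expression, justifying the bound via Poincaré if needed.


α = 4*π^2/(1 + 4*π^2)

Coercivity of a(·,·) on H^1_0(0, 1/2) means a(u, u) ≥ α ||u||_{H^1}² for every u ∈ H^1_0.
The interval has length L = 1/2, and Poincaré/coercivity depend only on L. Here a(u, u) = ∫(u')² + (0)·∫u².
Here c = 0, so a(u,u) = ∫(u')² alone. The condition a(u,u) ≥ α||u||_{H^1}² reads (1−α)∫(u')² ≥ (α−c)∫u². Any admissible α is ≤ 1 (rapidly oscillating u have ∫u²/∫(u')² → 0), and α = 1 would force 0 ≥ (1−c)∫u², impossible since c < 1; so 1−α > 0. By the sharp Poincaré inequality on H^1_0 of an interval of length L, ∫(u')² ≥ (π/L)²∫u² with equality for the first sine mode sin(π(x−x₀)/L) (x₀ the left endpoint), so the inequality holds for all u iff (1−α)(π/L)² ≥ α − c, i.e. α ≤ ((π/L)² + c)/((π/L)² + 1) = (1 + c(L/π)²)/(1 + (L/π)²). (Direct route, valid since c ≤ 0: Poincaré gives c∫u² ≥ c(L/π)²∫(u')², so a(u,u) ≥ (1 + c(L/π)²)∫(u')², while ||u||_{H^1}² ≤ (1 + (L/π)²)∫(u')²; dividing yields the same α.) With (π/L)² = 4*π^2 and c = 0, the largest admissible constant is α = ((π/L)² + c)/((π/L)² + 1).
Simplifying, α = 4*π^2/(1 + 4*π^2).


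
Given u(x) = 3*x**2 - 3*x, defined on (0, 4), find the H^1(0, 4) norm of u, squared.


||u||_{H^1}^2 = 6996/5

The H^1 norm (squared) on an interval (0, L) is
  ||u||_{H^1}^2 = ∫_0^L u(x)^2 dx + ∫_0^L u'(x)^2 dx.
Compute u'(x) = 6*x - 3.
Then u(x)^2 = 9*x**4 - 18*x**3 + 9*x**2 and u'(x)^2 = 36*x**2 - 36*x + 9.
Integrate each monomial from 0 to 4 using ∫_0^4 c·x^n dx = c·4^(n+1)/(n+1):
  ∫_0^4 u(x)^2 dx = ∫_0^4 (9*x^4 - 18*x^3 + 9*x^2) dx. Term by term:
    ∫_0^4 9*x^4 dx = 9216/5;  ∫_0^4 -18*x^3 dx = -1152;  ∫_0^4 9*x^2 dx = 192.
  Sum: 9216/5 − 1152 + 192 = 4416/5.
  ∫_0^4 u'(x)^2 dx = ∫_0^4 (36*x^2 - 36*x + 9) dx. Term by term:
    ∫_0^4 36*x^2 dx = 768;  ∫_0^4 -36*x dx = -288;  ∫_0^4 9 dx = 36.
  Sum: 768 − 288 + 36 = 516.
Adding: ||u||_{H^1}^2 = 4416/5 + 516 = 6996/5.


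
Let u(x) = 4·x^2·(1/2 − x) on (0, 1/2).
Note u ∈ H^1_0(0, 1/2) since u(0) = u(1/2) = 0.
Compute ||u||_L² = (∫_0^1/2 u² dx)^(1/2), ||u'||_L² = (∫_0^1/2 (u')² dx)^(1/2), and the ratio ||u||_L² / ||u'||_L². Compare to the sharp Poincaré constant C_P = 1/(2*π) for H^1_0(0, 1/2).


||u||_L² / ||u'||_L² = sqrt(14)/28 < C_P = 1/(2*π).

u(x) = 4·x^2·(1/2 − x), so u'(x) = 4*x*(1 - 3*x).
u(x) = 4·x^2·(1/2 − x) vanishes at x = 0 and x = 1/2, so u ∈ H^1_0(0, 1/2). Differentiate via the product rule and integrate the resulting polynomials term by term.
  ∫_0^1/2 u² dx = ∫_0^1/2 (16*x^6 - 16*x^5 + 4*x^4) dx. Term by term:
    ∫_0^1/2 16*x^6 dx = 1/56;  ∫_0^1/2 -16*x^5 dx = -1/24;  ∫_0^1/2 4*x^4 dx = 1/40.
  Sum: 1/56 − 1/24 + 1/40 = 1/840.
  ∫_0^1/2 (u')² dx = ∫_0^1/2 (144*x^4 - 96*x^3 + 16*x^2) dx. Term by term:
    ∫_0^1/2 144*x^4 dx = 9/10;  ∫_0^1/2 -96*x^3 dx = -3/2;  ∫_0^1/2 16*x^2 dx = 2/3.
  Sum: 9/10 − 3/2 + 2/3 = 1/15.
∫_0^1/2 u² dx = 1/840, so ||u||_L² = sqrt(210)/420.
∫_0^1/2 (u')² dx = 1/15, so ||u'||_L² = sqrt(15)/15.
Ratio ||u||_L² / ||u'||_L² = sqrt(14)/28.
Sharp Poincaré constant on H^1_0(0, 1/2) is C_P = L/π = 1/(2*π), achieved by sin(2*π·x).
A polynomial bump cannot attain the sharp Poincaré constant (only the first sine eigenfunction does), so the ratio is strictly less than C_P, consistent with ||u||_L² ≤ C_P ||u'||_L².


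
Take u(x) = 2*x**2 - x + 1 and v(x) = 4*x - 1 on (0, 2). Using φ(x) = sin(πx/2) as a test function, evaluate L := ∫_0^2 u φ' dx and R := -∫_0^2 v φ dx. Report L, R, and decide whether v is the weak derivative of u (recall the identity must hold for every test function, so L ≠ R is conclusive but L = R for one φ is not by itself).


LHS = -12/π, RHS = -12/π. Yes, v = u' weakly.

u(x) = 2*x**2 - x + 1, classical derivative u'(x) = 4*x - 1.
φ(x) = sin(πx/2), so φ'(x) = π*cos(π*x/2)/2.
Note φ(0) = φ(2) = 0, so the boundary term u·φ vanishes.
LHS = ∫_0^2 u(x) φ'(x) dx = ∫_0^2 (π*x^2*cos(π*x/2) - π*x*cos(π*x/2)/2 + π*cos(π*x/2)/2) dx. Term by term:
  ∫_0^2 π*cos(π*x/2)/2 dx = 0;  ∫_0^2 π*x^2*cos(π*x/2) dx = -16/π;  ∫_0^2 -π*x*cos(π*x/2)/2 dx = 4/π.
Sum: 0 − 16/π + 4/π = -12/π.
So LHS = -12/π.
∫_0^2 v(x) φ(x) dx = ∫_0^2 (4*x*sin(π*x/2) - sin(π*x/2)) dx. Term by term:
  ∫_0^2 -sin(π*x/2) dx = -4/π;  ∫_0^2 4*x*sin(π*x/2) dx = 16/π.
Sum: -4/π + 16/π = 12/π.
So RHS = -∫_0^2 v(x) φ(x) dx = -12/π.
LHS = RHS, so the identity holds for this test φ.
Moreover u is smooth here and v(x) = u'(x) = 4*x - 1 pointwise, so the identity holds for every test function. Hence v is the weak derivative of u.


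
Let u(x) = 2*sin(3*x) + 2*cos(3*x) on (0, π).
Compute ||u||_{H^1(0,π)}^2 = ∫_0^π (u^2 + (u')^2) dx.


||u||_{H^1(0,π)}^2 = 40*π

u'(x) = -6*sin(3*x) + 6*cos(3*x).
Expand u² and (u')² and integrate term by term on (0, π), using: for integers n ≥ 1, ∫_0^π sin²(nx) dx = ∫_0^π cos²(nx) dx = π/2; for n ≠ n', ∫_0^π sin(nx)sin(n'x) dx = ∫_0^π cos(nx)cos(n'x) dx = 0; and by product-to-sum, ∫_0^π sin(nx)cos(n'x) dx = ½∫_0^π [sin((n+n')x) + sin((n−n')x)] dx, which is 0 when n+n' is even and 2n/(n²−n'²) when n+n' is odd (it need not vanish on (0, π)).
  u² squared terms: (2)²·∫cos(3x)² dx = 4·π/2 = 2*π;  (2)²·∫sin(3x)² dx = 4·π/2 = 2*π.
  u² cross terms: 2·(2)·(2)·∫cos(3x)·sin(3x) dx = 8·(0) = 0.
  So ∫_0^π u² dx = 2*π + 2*π + 0 = 4*π.
  (u')² squared terms: (-6)²·∫sin(3x)² dx = 36·π/2 = 18*π;  (6)²·∫cos(3x)² dx = 36·π/2 = 18*π.
  (u')² cross terms: 2·(-6)·(6)·∫sin(3x)·cos(3x) dx = -72·(0) = 0.
  So ∫_0^π (u')² dx = 18*π + 18*π + 0 = 36*π.
||u||_{H^1}^2 = (4*π) + (36*π) = 40*π.


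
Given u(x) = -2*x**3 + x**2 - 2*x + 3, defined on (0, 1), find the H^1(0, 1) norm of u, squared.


||u||_{H^1}^2 = 102/7

The H^1 norm (squared) on an interval (0, L) is
  ||u||_{H^1}^2 = ∫_0^L u(x)^2 dx + ∫_0^L u'(x)^2 dx.
Compute u'(x) = -6*x**2 + 2*x - 2.
Then u(x)^2 = 4*x**6 - 4*x**5 + 9*x**4 - 16*x**3 + 10*x**2 - 12*x + 9 and u'(x)^2 = 36*x**4 - 24*x**3 + 28*x**2 - 8*x + 4.
Integrate each monomial from 0 to 1 using ∫_0^1 c·x^n dx = c·1^(n+1)/(n+1):
  ∫_0^1 u(x)^2 dx = ∫_0^1 (4*x^6 - 4*x^5 + 9*x^4 - 16*x^3 + 10*x^2 - 12*x + 9) dx. Term by term:
    ∫_0^1 4*x^6 dx = 4/7;  ∫_0^1 -4*x^5 dx = -2/3;  ∫_0^1 9*x^4 dx = 9/5;
    ∫_0^1 -16*x^3 dx = -4;  ∫_0^1 10*x^2 dx = 10/3;  ∫_0^1 -12*x dx = -6;
    ∫_0^1 9 dx = 9.
  Sum: 4/7 − 2/3 + 9/5 − 4 + 10/3 − 6 + 9 = 424/105.
  ∫_0^1 u'(x)^2 dx = ∫_0^1 (36*x^4 - 24*x^3 + 28*x^2 - 8*x + 4) dx. Term by term:
    ∫_0^1 36*x^4 dx = 36/5;  ∫_0^1 -24*x^3 dx = -6;  ∫_0^1 28*x^2 dx = 28/3;
    ∫_0^1 -8*x dx = -4;  ∫_0^1 4 dx = 4.
  Sum: 36/5 − 6 + 28/3 − 4 + 4 = 158/15.
Adding: ||u||_{H^1}^2 = 424/105 + 158/15 = 102/7.


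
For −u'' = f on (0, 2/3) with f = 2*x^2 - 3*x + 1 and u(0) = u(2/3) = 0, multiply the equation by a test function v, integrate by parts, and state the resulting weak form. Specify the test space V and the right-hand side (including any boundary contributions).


V = H^1_0(0, 2/3) (so v(0) = v(2/3) = 0); weak form: ∫_0^2/3 u'v' dx = ∫_0^2/3 (2*x^2 - 3*x + 1) v dx for all v ∈ V.

Multiply both sides by a test function v and integrate from 0 to 2/3:
  ∫_0^2/3 −u''(x) v(x) dx = ∫_0^2/3 f(x) v(x) dx.
Integrate the LHS by parts once:
  ∫_0^2/3 −u'' v dx = −[u'(x) v(x)]_0^2/3 + ∫_0^2/3 u'(x) v'(x) dx.
Thus ∫_0^2/3 u'(x) v'(x) dx = ∫_0^2/3 f(x) v(x) dx + [u'(x) v(x)]_0^2/3.
Choose V so that boundary terms are either known or forced to vanish.
u is Dirichlet: u(0) = u(2/3) = 0. Let V = H^1_0(0, 2/3); then v(0) = v(2/3) = 0, and [u' v]_0^2/3 = 0.
Weak formulation: find u (satisfying any essential BC) such that ∫_0^2/3 u'(x) v'(x) dx = ∫_0^2/3 f v dx for all v ∈ V.
Substituting f(x) = 2*x^2 - 3*x + 1, the right-hand side is ∫_0^2/3 (2*x^2 - 3*x + 1) v dx.
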